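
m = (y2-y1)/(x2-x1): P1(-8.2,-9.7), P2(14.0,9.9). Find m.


dy = 9.9 + 9.7 = 19.6
dx = 14.0 + 8.2 = 22.2
m = 19.6/22.2 = 0.8829

m = 0.8829


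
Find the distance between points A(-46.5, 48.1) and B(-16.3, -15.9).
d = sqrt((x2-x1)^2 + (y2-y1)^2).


dx = -16.3 + 46.5 = 30.2
dy = -15.9 - 48.1 = -64.0
d = sqrt(912.04 + 4096.0) = sqrt(5008.04) = 70.7675

70.7675


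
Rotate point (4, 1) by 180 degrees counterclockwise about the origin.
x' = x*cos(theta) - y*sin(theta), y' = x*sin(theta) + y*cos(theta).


cos(180) = -1, sin(180) = 0
x' = 4*(-1) - 1*0 = -4
y' = 4*0 + 1*(-1) = -1

(-4, -1)


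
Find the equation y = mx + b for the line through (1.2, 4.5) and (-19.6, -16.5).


m = (-21.0)/(-20.8) = 1.0096
b = y1 - m*x1 = 4.5 - (-21.0*1.2)/(-20.8) = 4.5 - 1.2115 = 3.2885

y = 1.0096x + 3.2885


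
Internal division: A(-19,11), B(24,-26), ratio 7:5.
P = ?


Px = (7*24 + 5*(-19))/12 = 73/12 = 6.0833
Py = (7*(-26) + 5*11)/12 = -127/12 = -10.5833

P = (6.0833, -10.5833)


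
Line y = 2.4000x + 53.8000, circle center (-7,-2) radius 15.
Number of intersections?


Substitute y = 2.4000x + 53.8000: (x+ 7)^2 + (2.4000x+53.8000+ 2)^2 = 225
Expand to Ax^2 + Bx + C = 0, where b-k = 55.8
A = 1+m^2 = 6.76
B = 2(m(b-k) - h) = 2(2.4000*55.8 + 7) = 281.84
C = h^2 + (b-k)^2 - r^2 = 49 + 3113.64 - 225 = 2937.64
disc = B^2-4AC = 79433.7856 - 79433.7856 = 0
disc = 0

1 intersection point (tangent)


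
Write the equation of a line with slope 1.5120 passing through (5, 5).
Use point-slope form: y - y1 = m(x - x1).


y - 5 = 1.5120(x - 5)
y = 1.5120x + 5 - 1.5120*5
y = 1.5120x - 2.5600

y = 1.5120x - 2.5600


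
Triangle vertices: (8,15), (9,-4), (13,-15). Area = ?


8*(-4+ 15) = 88
9*(-15-15) = -270
13*(15+ 4) = 247
sum = 65
Area = |65|/2 = 32.5000

32.5000 sq units


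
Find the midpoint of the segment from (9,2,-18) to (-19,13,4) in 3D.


Mx = (9- 19)/2 = -5.0000
My = (2+13)/2 = 7.5000
Mz = (-18+4)/2 = -7.0000

M = (-5.0000, 7.5000, -7.0000)


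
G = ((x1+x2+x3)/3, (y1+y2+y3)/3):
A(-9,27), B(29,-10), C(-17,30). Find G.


Gx = (-9+29- 17)/3 = 3/3 = 1.0000
Gy = (27- 10+30)/3 = 47/3 = 15.6667

G = (1.0000, 15.6667)


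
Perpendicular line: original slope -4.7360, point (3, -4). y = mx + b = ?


Perpendicular slope = -1/m1 = -1/(-4.7360) = 0.2111
b2 = y0 - m2*x0 = -4 + 3/(-4.7360) = -4 - 0.6334 = -4.6334

y = 0.2111x - 4.6334


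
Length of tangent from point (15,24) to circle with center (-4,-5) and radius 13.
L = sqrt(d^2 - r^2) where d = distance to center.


d = sqrt((15+ 4)^2 + (24+ 5)^2) = sqrt(361+841) = 34.6699
L = sqrt(1202.0000 - 169) = sqrt(1033.0000) = 32.1403

32.1403


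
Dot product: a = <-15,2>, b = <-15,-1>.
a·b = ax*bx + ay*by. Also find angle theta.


a·b = -15*(-15) + 2*(-1) = 225 - 2 = 223
|a| = sqrt(225+4) = 15.1327
|b| = sqrt(225+1) = 15.0333
cos(theta) = 223/(sqrt(229)*sqrt(226)) = 223/sqrt(51754) = 0.980241
theta = arccos(223/sqrt(51754)) = 11.4087 degrees

a·b = 223, theta = 11.4087 deg


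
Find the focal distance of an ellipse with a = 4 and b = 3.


c^2 = 4^2 - 3^2 = 16 - 9 = 7
c = sqrt(7) = 2.6458

c = 2.6458


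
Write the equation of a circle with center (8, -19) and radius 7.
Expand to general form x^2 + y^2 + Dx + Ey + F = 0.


(x-8)^2 + (y+ 19)^2 = 7^2
D = -2h = -16, E = -2k = 38
F = h^2+k^2-r^2 = 64+361-49 = 376

x^2 + y^2 - 16x + 38y + 376 = 0


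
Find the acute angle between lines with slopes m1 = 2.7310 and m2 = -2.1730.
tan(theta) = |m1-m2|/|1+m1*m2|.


m1-m2 = 4.904
1+m1*m2 = -4.934463
tan(theta) = |4.904/(-4.934463)| = 0.993826
theta = arctan(|4.904/(-4.934463)|) = 44.8226 degrees (acute angle)

44.8226 degrees


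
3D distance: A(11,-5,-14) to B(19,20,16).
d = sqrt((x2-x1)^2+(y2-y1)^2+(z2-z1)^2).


dx=8, dy=25, dz=30
d = sqrt(64+625+900) = sqrt(1589) = 39.8623

39.8623


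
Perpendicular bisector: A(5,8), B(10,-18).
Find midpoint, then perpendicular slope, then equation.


Midpoint = (7.5, -5)
Slope of AB = dy/dx = -26/5 = -5.2000
Perp slope = -dx/dy = 5/26 = 0.1923
b = My - (perp slope)*Mx = -5 + (5*7.5)/(-26) = -5 - 1.4423 = -6.4423

y = 0.1923x - 6.4423


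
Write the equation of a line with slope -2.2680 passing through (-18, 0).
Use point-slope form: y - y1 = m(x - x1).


y - 0 = -2.2680(x + 18)
y = -2.2680x + 0 + 2.2680*(-18)
y = -2.2680x - 40.8240

y = -2.2680x - 40.8240


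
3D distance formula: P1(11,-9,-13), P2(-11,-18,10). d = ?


dx=-22, dy=-9, dz=23
d = sqrt(484+81+529) = sqrt(1094) = 33.0757

33.0757


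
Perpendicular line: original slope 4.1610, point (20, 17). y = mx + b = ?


Perpendicular slope = -1/m1 = -1/4.1610 = -0.2403
b2 = y0 - m2*x0 = 17 + 20/4.1610 = 17 + 4.8065 = 21.8065

y = -0.2403x + 21.8065


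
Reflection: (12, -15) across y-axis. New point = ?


Reflection rule for y-axis: (-x, y)
(12, -15) -> (-12, -15)

(-12, -15)


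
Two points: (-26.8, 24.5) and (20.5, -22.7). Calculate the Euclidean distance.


dx = 20.5 + 26.8 = 47.3
dy = -22.7 - 24.5 = -47.2
d = sqrt(2237.29 + 2227.84) = sqrt(4465.13) = 66.8216

66.8216


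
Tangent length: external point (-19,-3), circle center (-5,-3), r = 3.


d = sqrt((-19+ 5)^2 + (-3+ 3)^2) = sqrt(196+0) = 14.0000
L = sqrt(196.0000 - 9) = sqrt(187.0000) = 13.6748

13.6748


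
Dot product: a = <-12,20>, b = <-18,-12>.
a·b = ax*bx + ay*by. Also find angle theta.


a·b = -12*(-18) + 20*(-12) = 216 - 240 = -24
|a| = sqrt(144+400) = 23.3238
|b| = sqrt(324+144) = 21.6333
cos(theta) = -24/(sqrt(544)*sqrt(468)) = -24/sqrt(254592) = -0.047565
theta = arccos(-24/sqrt(254592)) = 92.7263 degrees

a·b = -24, theta = 92.7263 deg


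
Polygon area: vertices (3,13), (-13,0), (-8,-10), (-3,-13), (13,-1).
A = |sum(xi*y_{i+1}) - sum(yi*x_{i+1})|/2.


sum(xi*y_{i+1}) = 3*0 - 13*(-10) - 8*(-13) - 3*(-1) + 13*13 = 406
sum(yi*x_{i+1}) = 13*(-13) + 0*(-8) - 10*(-3) - 13*13 - 1*3 = -311
Area = |406 + 311|/2 = 717/2 = 358.5000

358.5000 sq units


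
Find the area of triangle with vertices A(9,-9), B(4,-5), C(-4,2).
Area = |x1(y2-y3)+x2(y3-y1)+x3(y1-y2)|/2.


9*(-5-2) = -63
4*(2+ 9) = 44
-4*(-9+ 5) = 16
sum = -3
Area = |-3|/2 = 1.5000

1.5000 sq units


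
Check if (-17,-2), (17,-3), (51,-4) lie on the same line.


-17*(-3+ 4) + 17*(-4+ 2) + 51*(-2+ 3)
= -17 - 34 + 51 = 0

Yes, collinear (determinant = 0)


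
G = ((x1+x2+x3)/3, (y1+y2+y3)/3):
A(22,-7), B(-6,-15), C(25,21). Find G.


Gx = (22- 6+25)/3 = 41/3 = 13.6667
Gy = (-7- 15+21)/3 = -1/3 = -0.3333

G = (13.6667, -0.3333)


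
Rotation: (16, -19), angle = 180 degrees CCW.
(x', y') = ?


cos(180) = -1, sin(180) = 0
x' = 16*(-1) + 19*0 = -16
y' = 16*0 - 19*(-1) = 19

(-16, 19)


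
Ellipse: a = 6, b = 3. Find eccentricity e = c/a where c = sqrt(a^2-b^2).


c = sqrt(36-9) = sqrt(27) = 5.1962
e = c/a = sqrt(27)/6 = 0.8660

e = 0.8660


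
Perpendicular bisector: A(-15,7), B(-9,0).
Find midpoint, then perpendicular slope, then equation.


Midpoint = (-12, 3.5)
Slope of AB = dy/dx = -7/6 = -1.1667
Perp slope = -dx/dy = 6/7 = 0.8571
b = My - (perp slope)*Mx = 3.5 + (6*(-12))/(-7) = 3.5 + 10.2857 = 13.7857

y = 0.8571x + 13.7857


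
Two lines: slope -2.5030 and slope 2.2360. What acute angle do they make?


m1-m2 = -4.739
1+m1*m2 = -4.596708
tan(theta) = |-4.739/(-4.596708)| = 1.030955
theta = arctan(|-4.739/(-4.596708)|) = 45.8732 degrees (acute angle)

45.8732 degrees


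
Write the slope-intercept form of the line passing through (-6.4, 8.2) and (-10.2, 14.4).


m = (6.2)/(-3.8) = -1.6316
b = y1 - m*x1 = 8.2 - (6.2*(-6.4))/(-3.8) = 8.2 - 10.4421 = -2.2421

y = -1.6316x - 2.2421


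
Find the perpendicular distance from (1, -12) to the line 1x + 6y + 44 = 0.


|1*1 + 6*(-12) + 44| = |-27| = 27
sqrt(1 + 36) = sqrt(37) = 6.0828
d = 27/sqrt(37) = 4.4388

4.4388


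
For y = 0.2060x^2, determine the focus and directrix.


a = 0.2060
1/(4a) = 1.2136
Focus = (0, 1.2136)
Directrix: y = -1.2136

Focus = (0, 1.2136), Directrix: y = -1.2136


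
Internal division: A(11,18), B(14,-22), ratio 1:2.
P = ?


Px = (1*14 + 2*11)/3 = 36/3 = 12.0000
Py = (1*(-22) + 2*18)/3 = 14/3 = 4.6667

P = (12.0000, 4.6667)


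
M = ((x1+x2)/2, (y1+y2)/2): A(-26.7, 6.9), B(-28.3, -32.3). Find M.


Mx = (-26.7 - 28.3)/2 = -55.0/2 = -27.5000
My = (6.9 - 32.3)/2 = -25.4/2 = -12.7000

(-27.5000, -12.7000)


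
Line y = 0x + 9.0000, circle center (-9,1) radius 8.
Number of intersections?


Substitute y = 0x + 9.0000: (x+ 9)^2 + (0x+9.0000-1)^2 = 64
Expand to Ax^2 + Bx + C = 0, where b-k = 8
A = 1+m^2 = 1
B = 2(m(b-k) - h) = 2(0*8 + 9) = 18
C = h^2 + (b-k)^2 - r^2 = 81 + 64 - 64 = 81
disc = B^2-4AC = 324.0000 - 324.0000 = 0
disc = 0

1 intersection point (tangent)


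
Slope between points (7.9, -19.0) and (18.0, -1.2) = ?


dy = -1.2 + 19.0 = 17.8
dx = 18.0 - 7.9 = 10.1
m = 17.8/10.1 = 1.7624

m = 1.7624


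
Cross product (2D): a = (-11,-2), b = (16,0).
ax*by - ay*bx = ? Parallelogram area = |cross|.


cross = -11*0 + 2*16 = 0 + 32 = 32
Parallelogram area = |32| = 32

cross = 32, parallelogram area = 32


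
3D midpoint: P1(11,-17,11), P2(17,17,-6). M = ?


Mx = (11+17)/2 = 14.0000
My = (-17+17)/2 = 0
Mz = (11- 6)/2 = 2.5000

M = (14.0000, 0, 2.5000)


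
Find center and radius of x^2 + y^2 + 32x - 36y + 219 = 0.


h = -D/2 = -32/2 = -16
k = -E/2 = 36/2 = 18
r^2 = h^2 + k^2 - F = 256 + 324 - 219 = 361
r = 19

Center (-16, 18), radius = 19


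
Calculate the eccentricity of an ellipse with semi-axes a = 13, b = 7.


c = sqrt(169-49) = sqrt(120) = 10.9545
e = c/a = sqrt(120)/13 = 0.8427

e = 0.8427


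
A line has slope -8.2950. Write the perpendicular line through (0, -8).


Perpendicular slope = -1/m1 = -1/(-8.2950) = 0.1206
b2 = y0 - m2*x0 = -8 + 0/(-8.2950) = -8 + 0 = -8.0000

y = 0.1206x - 8.0000


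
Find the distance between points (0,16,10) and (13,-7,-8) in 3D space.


dx=13, dy=-23, dz=-18
d = sqrt(169+529+324) = sqrt(1022) = 31.9687

31.9687


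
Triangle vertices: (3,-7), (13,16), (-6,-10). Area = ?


3*(16+ 10) = 78
13*(-10+ 7) = -39
-6*(-7-16) = 138
sum = 177
Area = |177|/2 = 88.5000

88.5000 sq units


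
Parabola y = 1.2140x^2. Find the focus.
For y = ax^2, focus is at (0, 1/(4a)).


a = 1.2140
4a = 4.8560
focus = (0, 1/4.8560) = (0, 0.2059)

Focus = (0, 0.2059)


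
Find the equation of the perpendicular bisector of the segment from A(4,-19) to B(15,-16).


Midpoint = (9.5, -17.5)
Slope of AB = dy/dx = 3/11 = 0.2727
Perp slope = -dx/dy = -11/3 = -3.6667
b = My - (perp slope)*Mx = -17.5 + (11*9.5)/3 = -17.5 + 34.8333 = 17.3333

y = -3.6667x + 17.3333


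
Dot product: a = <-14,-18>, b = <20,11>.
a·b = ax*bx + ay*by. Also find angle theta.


a·b = -14*20 - 18*11 = -280 - 198 = -478
|a| = sqrt(196+324) = 22.8035
|b| = sqrt(400+121) = 22.8254
cos(theta) = -478/(sqrt(520)*sqrt(521)) = -478/sqrt(270920) = -0.918348
theta = arccos(-478/sqrt(270920)) = 156.6858 degrees

a·b = -478, theta = 156.6858 deg


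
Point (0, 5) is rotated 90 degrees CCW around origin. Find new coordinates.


cos(90) = 0, sin(90) = 1
x' = 0*0 - 5*1 = -5
y' = 0*1 + 5*0 = 0

(-5, 0)


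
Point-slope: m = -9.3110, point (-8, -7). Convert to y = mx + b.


y + 7 = -9.3110(x + 8)
y = -9.3110x - 7 + 9.3110*(-8)
y = -9.3110x - 81.4880

y = -9.3110x - 81.4880


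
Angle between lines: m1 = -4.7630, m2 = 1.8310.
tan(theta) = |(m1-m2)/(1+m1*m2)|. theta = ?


m1-m2 = -6.594
1+m1*m2 = -7.721053
tan(theta) = |-6.594/(-7.721053)| = 0.854029
theta = arctan(|-6.594/(-7.721053)|) = 40.4983 degrees (acute angle)

40.4983 degrees


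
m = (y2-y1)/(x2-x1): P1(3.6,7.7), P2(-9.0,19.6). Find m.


dy = 19.6 - 7.7 = 11.9
dx = -9.0 - 3.6 = -12.6
m = 11.9/(-12.6) = -0.9444

m = -0.9444


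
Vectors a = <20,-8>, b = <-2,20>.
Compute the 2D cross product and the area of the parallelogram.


cross = 20*20 + 8*(-2) = 400 - 16 = 384
Parallelogram area = |384| = 384

cross = 384, parallelogram area = 384


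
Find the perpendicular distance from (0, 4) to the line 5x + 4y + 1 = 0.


|5*0 + 4*4 + 1| = |17| = 17
sqrt(25 + 16) = sqrt(41) = 6.4031
d = 17/sqrt(41) = 2.6550

2.6550


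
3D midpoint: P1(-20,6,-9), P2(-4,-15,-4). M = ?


Mx = (-20- 4)/2 = -12.0000
My = (6- 15)/2 = -4.5000
Mz = (-9- 4)/2 = -6.5000

M = (-12.0000, -4.5000, -6.5000)


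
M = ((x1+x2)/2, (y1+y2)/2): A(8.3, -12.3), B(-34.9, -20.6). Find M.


Mx = (8.3 - 34.9)/2 = -26.6/2 = -13.3000
My = (-12.3 - 20.6)/2 = -32.9/2 = -16.4500

(-13.3000, -16.4500)


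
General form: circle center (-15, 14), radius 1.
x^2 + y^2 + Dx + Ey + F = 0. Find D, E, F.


(x+ 15)^2 + (y-14)^2 = 1^2
D = -2h = 30, E = -2k = -28
F = h^2+k^2-r^2 = 225+196-1 = 420

D = 30, E = -28, F = 420


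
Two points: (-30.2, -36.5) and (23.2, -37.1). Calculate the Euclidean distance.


dx = 23.2 + 30.2 = 53.4
dy = -37.1 + 36.5 = -0.6
d = sqrt(2851.56 + 0.36) = sqrt(2851.92) = 53.4034

53.4034


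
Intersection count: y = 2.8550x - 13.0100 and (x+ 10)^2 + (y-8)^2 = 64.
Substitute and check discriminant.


Substitute y = 2.8550x - 13.0100: (x+ 10)^2 + (2.8550x- 13.0100-8)^2 = 64
Expand to Ax^2 + Bx + C = 0, where b-k = -21.01
A = 1+m^2 = 9.151025
B = 2(m(b-k) - h) = 2(2.8550*(-21.01) + 10) = -99.9671
C = h^2 + (b-k)^2 - r^2 = 100 + 441.4201 - 64 = 477.4201
disc = B^2-4AC = 9993.4211 - 17475.5331 = -7482.1120
disc < 0

0 intersection points


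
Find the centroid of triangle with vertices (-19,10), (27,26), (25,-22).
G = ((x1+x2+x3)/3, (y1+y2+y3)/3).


Gx = (-19+27+25)/3 = 33/3 = 11.0000
Gy = (10+26- 22)/3 = 14/3 = 4.6667

G = (11.0000, 4.6667)


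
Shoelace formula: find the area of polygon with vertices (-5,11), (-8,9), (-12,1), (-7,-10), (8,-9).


sum(xi*y_{i+1}) = -5*9 - 8*1 - 12*(-10) - 7*(-9) + 8*11 = 218
sum(yi*x_{i+1}) = 11*(-8) + 9*(-12) + 1*(-7) - 10*8 - 9*(-5) = -238
Area = |218 + 238|/2 = 456/2 = 228.0000

228.0000 sq units


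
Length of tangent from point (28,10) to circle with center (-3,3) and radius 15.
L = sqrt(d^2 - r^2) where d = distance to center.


d = sqrt((28+ 3)^2 + (10-3)^2) = sqrt(961+49) = 31.7805
L = sqrt(1010.0000 - 225) = sqrt(785.0000) = 28.0179

28.0179


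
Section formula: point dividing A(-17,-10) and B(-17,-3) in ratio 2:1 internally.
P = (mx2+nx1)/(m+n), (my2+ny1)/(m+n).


Px = (2*(-17) + 1*(-17))/3 = -51/3 = -17.0000
Py = (2*(-3) + 1*(-10))/3 = -16/3 = -5.3333

P = (-17.0000, -5.3333)


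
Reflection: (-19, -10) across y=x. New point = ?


Reflection rule for y=x: (y, x)
(-19, -10) -> (-10, -19)

(-10, -19)


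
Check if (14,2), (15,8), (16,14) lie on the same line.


14*(8-14) + 15*(14-2) + 16*(2-8)
= -84 + 180 - 96 = 0

Yes, collinear (determinant = 0)


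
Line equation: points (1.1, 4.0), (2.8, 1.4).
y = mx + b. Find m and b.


m = (-2.6)/(1.7) = -1.5294
b = y1 - m*x1 = 4.0 - (-2.6*1.1)/(1.7) = 4.0 + 1.6824 = 5.6824

y = -1.5294x + 5.6824


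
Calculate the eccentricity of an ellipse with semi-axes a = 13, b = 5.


c = sqrt(169-25) = sqrt(144) = 12.0000
e = c/a = 12/13 = 0.9231

e = 0.9231


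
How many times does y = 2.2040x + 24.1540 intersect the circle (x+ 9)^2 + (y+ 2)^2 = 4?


Substitute y = 2.2040x + 24.1540: (x+ 9)^2 + (2.2040x+24.1540+ 2)^2 = 4
Expand to Ax^2 + Bx + C = 0, where b-k = 26.154
A = 1+m^2 = 5.857616
B = 2(m(b-k) - h) = 2(2.2040*26.154 + 9) = 133.286832
C = h^2 + (b-k)^2 - r^2 = 81 + 684.031716 - 4 = 761.031716
disc = B^2-4AC = 17765.3796 - 17831.3262 = -65.9466
disc < 0

0 intersection points


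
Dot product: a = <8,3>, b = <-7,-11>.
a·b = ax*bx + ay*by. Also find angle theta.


a·b = 8*(-7) + 3*(-11) = -56 - 33 = -89
|a| = sqrt(64+9) = 8.5440
|b| = sqrt(49+121) = 13.0384
cos(theta) = -89/(sqrt(73)*sqrt(170)) = -89/sqrt(12410) = -0.798922
theta = arccos(-89/sqrt(12410)) = 143.0272 degrees

a·b = -89, theta = 143.0272 deg


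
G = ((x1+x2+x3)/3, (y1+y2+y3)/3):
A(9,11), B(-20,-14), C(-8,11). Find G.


Gx = (9- 20- 8)/3 = -19/3 = -6.3333
Gy = (11- 14+11)/3 = 8/3 = 2.6667

G = (-6.3333, 2.6667)


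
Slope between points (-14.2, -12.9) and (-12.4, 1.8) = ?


dy = 1.8 + 12.9 = 14.7
dx = -12.4 + 14.2 = 1.8
m = 14.7/1.8 = 8.1667

m = 8.1667


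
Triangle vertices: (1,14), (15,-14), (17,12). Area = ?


1*(-14-12) = -26
15*(12-14) = -30
17*(14+ 14) = 476
sum = 420
Area = |420|/2 = 210.0000

210.0000 sq units


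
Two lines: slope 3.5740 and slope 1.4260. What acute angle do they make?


m1-m2 = 2.148
1+m1*m2 = 6.096524
tan(theta) = |2.148/6.096524| = 0.352332
theta = arctan(|2.148/6.096524|) = 19.4090 degrees (acute angle)

19.4090 degrees


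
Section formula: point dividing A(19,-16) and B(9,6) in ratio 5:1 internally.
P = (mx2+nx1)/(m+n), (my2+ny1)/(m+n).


Px = (5*9 + 1*19)/6 = 64/6 = 10.6667
Py = (5*6 + 1*(-16))/6 = 14/6 = 2.3333

P = (10.6667, 2.3333)


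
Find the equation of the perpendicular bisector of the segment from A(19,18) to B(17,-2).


Midpoint = (18, 8)
Slope of AB = dy/dx = -20/(-2) = 10.0000
Perp slope = -dx/dy = -2/20 = -0.1000
b = My - (perp slope)*Mx = 8 + (-2*18)/(-20) = 8 + 1.8000 = 9.8000

y = -0.1000x + 9.8000


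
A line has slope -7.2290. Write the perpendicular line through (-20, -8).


Perpendicular slope = -1/m1 = -1/(-7.2290) = 0.1383
b2 = y0 - m2*x0 = -8 - 20/(-7.2290) = -8 + 2.7666 = -5.2334

y = 0.1383x - 5.2334


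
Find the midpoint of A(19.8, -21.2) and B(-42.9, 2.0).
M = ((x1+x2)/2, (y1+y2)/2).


Mx = (19.8 - 42.9)/2 = -23.1/2 = -11.5500
My = (-21.2 + 2.0)/2 = -19.2/2 = -9.6000

(-11.5500, -9.6000)


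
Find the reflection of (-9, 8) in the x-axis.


Reflection rule for x-axis: (x, -y)
(-9, 8) -> (-9, -8)

(-9, -8)


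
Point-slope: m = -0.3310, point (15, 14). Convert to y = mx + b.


y - 14 = -0.3310(x - 15)
y = -0.3310x + 14 + 0.3310*15
y = -0.3310x + 18.9650

y = -0.3310x + 18.9650


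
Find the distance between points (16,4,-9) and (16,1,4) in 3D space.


dx=0, dy=-3, dz=13
d = sqrt(0+9+169) = sqrt(178) = 13.3417

13.3417


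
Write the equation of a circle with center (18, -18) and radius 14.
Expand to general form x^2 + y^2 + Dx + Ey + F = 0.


(x-18)^2 + (y+ 18)^2 = 14^2
D = -2h = -36, E = -2k = 36
F = h^2+k^2-r^2 = 324+324-196 = 452

x^2 + y^2 - 36x + 36y + 452 = 0


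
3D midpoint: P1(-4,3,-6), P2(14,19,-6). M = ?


Mx = (-4+14)/2 = 5.0000
My = (3+19)/2 = 11.0000
Mz = (-6- 6)/2 = -6.0000

M = (5.0000, 11.0000, -6.0000)


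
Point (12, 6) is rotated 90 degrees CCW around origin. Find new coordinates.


cos(90) = 0, sin(90) = 1
x' = 12*0 - 6*1 = -6
y' = 12*1 + 6*0 = 12

(-6, 12)


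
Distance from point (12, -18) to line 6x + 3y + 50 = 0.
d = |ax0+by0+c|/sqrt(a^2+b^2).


|6*12 + 3*(-18) + 50| = |68| = 68
sqrt(36 + 9) = sqrt(45) = 6.7082
d = 68/sqrt(45) = 10.1368

10.1368


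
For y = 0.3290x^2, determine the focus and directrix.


a = 0.3290
1/(4a) = 0.7599
Focus = (0, 0.7599)
Directrix: y = -0.7599

Focus = (0, 0.7599), Directrix: y = -0.7599


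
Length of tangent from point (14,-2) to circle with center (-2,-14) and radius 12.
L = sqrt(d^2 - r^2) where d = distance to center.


d = sqrt((14+ 2)^2 + (-2+ 14)^2) = sqrt(256+144) = 20.0000
L = sqrt(400.0000 - 144) = sqrt(256.0000) = 16.0000

16.0000


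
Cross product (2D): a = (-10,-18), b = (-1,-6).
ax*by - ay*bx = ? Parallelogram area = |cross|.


cross = -10*(-6) + 18*(-1) = 60 - 18 = 42
Parallelogram area = |42| = 42

cross = 42, parallelogram area = 42


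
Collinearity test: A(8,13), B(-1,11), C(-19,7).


8*(11-7) - 1*(7-13) - 19*(13-11)
= 32 + 6 - 38 = 0

Yes, collinear (determinant = 0)


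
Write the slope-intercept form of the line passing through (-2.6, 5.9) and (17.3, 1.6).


m = (-4.3)/(19.9) = -0.2161
b = y1 - m*x1 = 5.9 - (-4.3*(-2.6))/(19.9) = 5.9 - 0.5618 = 5.3382

y = -0.2161x + 5.3382


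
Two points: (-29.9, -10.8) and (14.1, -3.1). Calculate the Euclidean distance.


dx = 14.1 + 29.9 = 44.0
dy = -3.1 + 10.8 = 7.7
d = sqrt(1936.0 + 59.29) = sqrt(1995.29) = 44.6687

44.6687


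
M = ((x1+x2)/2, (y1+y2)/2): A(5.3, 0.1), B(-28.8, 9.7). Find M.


Mx = (5.3 - 28.8)/2 = -23.5/2 = -11.7500
My = (0.1 + 9.7)/2 = 9.8/2 = 4.9000

(-11.7500, 4.9000)


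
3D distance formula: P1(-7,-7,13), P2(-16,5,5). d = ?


dx=-9, dy=12, dz=-8
d = sqrt(81+144+64) = sqrt(289) = 17.0000

17.0000


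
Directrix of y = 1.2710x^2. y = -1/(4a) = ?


a = 1.2710
1/(4a) = 0.1967
directrix: y = -0.1967 = -0.1967

y = -0.1967


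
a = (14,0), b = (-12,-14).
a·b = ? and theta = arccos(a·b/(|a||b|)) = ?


a·b = 14*(-12) + 0*(-14) = -168 + 0 = -168
|a| = sqrt(196+0) = 14.0000
|b| = sqrt(144+196) = 18.4391
cos(theta) = -168/(sqrt(196)*sqrt(340)) = -168/sqrt(66640) = -0.650791
theta = arccos(-168/sqrt(66640)) = 130.6013 degrees

a·b = -168, theta = 130.6013 deg


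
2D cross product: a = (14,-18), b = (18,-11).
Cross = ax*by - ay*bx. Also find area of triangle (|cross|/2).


cross = 14*(-11) + 18*18 = -154 + 324 = 170
Triangle area = |170|/2 = 170/2 = 85.0000

cross = 170, triangle area = 85.0000


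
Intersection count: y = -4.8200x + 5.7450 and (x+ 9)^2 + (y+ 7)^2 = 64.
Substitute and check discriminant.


Substitute y = -4.8200x + 5.7450: (x+ 9)^2 + (-4.8200x+5.7450+ 7)^2 = 64
Expand to Ax^2 + Bx + C = 0, where b-k = 12.745
A = 1+m^2 = 24.2324
B = 2(m(b-k) - h) = 2(-4.8200*12.745 + 9) = -104.8618
C = h^2 + (b-k)^2 - r^2 = 81 + 162.435025 - 64 = 179.435025
disc = B^2-4AC = 10995.9971 - 17392.5652 = -6396.5681
disc < 0

0 intersection points


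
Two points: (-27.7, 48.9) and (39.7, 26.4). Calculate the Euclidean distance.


dx = 39.7 + 27.7 = 67.4
dy = 26.4 - 48.9 = -22.5
d = sqrt(4542.76 + 506.25) = sqrt(5049.01) = 71.0564

71.0564


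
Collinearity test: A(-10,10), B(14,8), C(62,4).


-10*(8-4) + 14*(4-10) + 62*(10-8)
= -40 - 84 + 124 = 0

Yes, collinear (determinant = 0)


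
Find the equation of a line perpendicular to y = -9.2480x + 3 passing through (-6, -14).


Perpendicular slope = -1/m1 = -1/(-9.2480) = 0.1081
b2 = y0 - m2*x0 = -14 - 6/(-9.2480) = -14 + 0.6488 = -13.3512

y = 0.1081x - 13.3512


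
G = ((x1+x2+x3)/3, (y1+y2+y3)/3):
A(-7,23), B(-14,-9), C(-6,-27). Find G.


Gx = (-7- 14- 6)/3 = -27/3 = -9.0000
Gy = (23- 9- 27)/3 = -13/3 = -4.3333

G = (-9.0000, -4.3333)


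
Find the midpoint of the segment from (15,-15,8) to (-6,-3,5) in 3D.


Mx = (15- 6)/2 = 4.5000
My = (-15- 3)/2 = -9.0000
Mz = (8+5)/2 = 6.5000

M = (4.5000, -9.0000, 6.5000)


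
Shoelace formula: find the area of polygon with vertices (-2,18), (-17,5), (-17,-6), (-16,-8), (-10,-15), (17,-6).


sum(xi*y_{i+1}) = -2*5 - 17*(-6) - 17*(-8) - 16*(-15) - 10*(-6) + 17*18 = 834
sum(yi*x_{i+1}) = 18*(-17) + 5*(-17) - 6*(-16) - 8*(-10) - 15*17 - 6*(-2) = -458
Area = |834 + 458|/2 = 1292/2 = 646.0000

646.0000 sq units


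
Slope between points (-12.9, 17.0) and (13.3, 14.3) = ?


dy = 14.3 - 17.0 = -2.7
dx = 13.3 + 12.9 = 26.2
m = -2.7/26.2 = -0.1031

m = -0.1031


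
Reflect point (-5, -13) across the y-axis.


Reflection rule for y-axis: (-x, y)
(-5, -13) -> (5, -13)

(5, -13)


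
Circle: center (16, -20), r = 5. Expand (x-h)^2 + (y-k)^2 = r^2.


(x-16)^2 + (y+ 20)^2 = 5^2
D = -2h = -32, E = -2k = 40
F = h^2+k^2-r^2 = 256+400-25 = 631

x^2 + y^2 - 32x + 40y + 631 = 0


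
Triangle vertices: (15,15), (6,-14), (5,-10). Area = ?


15*(-14+ 10) = -60
6*(-10-15) = -150
5*(15+ 14) = 145
sum = -65
Area = |-65|/2 = 32.5000

32.5000 sq units


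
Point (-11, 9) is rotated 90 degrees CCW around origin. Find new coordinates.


cos(90) = 0, sin(90) = 1
x' = -11*0 - 9*1 = -9
y' = -11*1 + 9*0 = -11

(-9, -11)


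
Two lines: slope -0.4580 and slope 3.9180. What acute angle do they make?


m1-m2 = -4.376
1+m1*m2 = -0.794444
tan(theta) = |-4.376/(-0.794444)| = 5.508255
theta = arctan(|-4.376/(-0.794444)|) = 79.7103 degrees (acute angle)

79.7103 degrees


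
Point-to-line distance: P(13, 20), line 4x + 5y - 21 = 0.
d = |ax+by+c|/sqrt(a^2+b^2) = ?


|4*13 + 5*20 - 21| = |131| = 131
sqrt(16 + 25) = sqrt(41) = 6.4031
d = 131/sqrt(41) = 20.4588

20.4588


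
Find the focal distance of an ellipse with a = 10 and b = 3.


c^2 = 10^2 - 3^2 = 100 - 9 = 91
c = sqrt(91) = 9.5394

c = 9.5394


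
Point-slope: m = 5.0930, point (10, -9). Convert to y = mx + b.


y + 9 = 5.0930(x - 10)
y = 5.0930x - 9 - 5.0930*10
y = 5.0930x - 59.9300

y = 5.0930x - 59.9300


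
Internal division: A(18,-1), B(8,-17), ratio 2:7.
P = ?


Px = (2*8 + 7*18)/9 = 142/9 = 15.7778
Py = (2*(-17) + 7*(-1))/9 = -41/9 = -4.5556

P = (15.7778, -4.5556)


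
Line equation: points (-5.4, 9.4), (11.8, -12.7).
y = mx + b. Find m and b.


m = (-22.1)/(17.2) = -1.2849
b = y1 - m*x1 = 9.4 - (-22.1*(-5.4))/(17.2) = 9.4 - 6.9384 = 2.4616

y = -1.2849x + 2.4616


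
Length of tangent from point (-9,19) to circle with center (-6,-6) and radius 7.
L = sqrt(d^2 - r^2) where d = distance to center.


d = sqrt((-9+ 6)^2 + (19+ 6)^2) = sqrt(9+625) = 25.1794
L = sqrt(634.0000 - 49) = sqrt(585.0000) = 24.1868

24.1868


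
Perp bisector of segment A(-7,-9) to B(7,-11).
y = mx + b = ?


Midpoint = (0, -10)
Slope of AB = dy/dx = -2/14 = -0.1429
Perp slope = -dx/dy = 14/2 = 7.0000
b = My - (perp slope)*Mx = -10 + (14*0)/(-2) = -10 + 0 = -10.0000

y = 7.0000x - 10.0000


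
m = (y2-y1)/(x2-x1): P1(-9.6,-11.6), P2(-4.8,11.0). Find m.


dy = 11.0 + 11.6 = 22.6
dx = -4.8 + 9.6 = 4.8
m = 22.6/4.8 = 4.7083

m = 4.7083


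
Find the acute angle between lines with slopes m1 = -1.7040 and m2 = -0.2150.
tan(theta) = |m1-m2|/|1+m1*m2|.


m1-m2 = -1.489
1+m1*m2 = 1.36636
tan(theta) = |-1.489/1.36636| = 1.089757
theta = arctan(|-1.489/1.36636|) = 47.4594 degrees (acute angle)

47.4594 degrees


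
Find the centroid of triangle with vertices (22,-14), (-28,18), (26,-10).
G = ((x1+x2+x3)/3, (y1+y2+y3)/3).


Gx = (22- 28+26)/3 = 20/3 = 6.6667
Gy = (-14+18- 10)/3 = -6/3 = -2.0000

G = (6.6667, -2.0000)


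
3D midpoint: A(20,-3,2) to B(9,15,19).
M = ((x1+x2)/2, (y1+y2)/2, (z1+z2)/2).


Mx = (20+9)/2 = 14.5000
My = (-3+15)/2 = 6.0000
Mz = (2+19)/2 = 10.5000

M = (14.5000, 6.0000, 10.5000)


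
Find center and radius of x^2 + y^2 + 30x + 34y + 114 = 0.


h = -D/2 = -30/2 = -15
k = -E/2 = -34/2 = -17
r^2 = h^2 + k^2 - F = 225 + 289 - 114 = 400
r = 20

Center (-15, -17), radius = 20


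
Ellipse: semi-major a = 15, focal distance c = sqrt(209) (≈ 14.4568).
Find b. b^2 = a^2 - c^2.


b^2 = 15^2 - (sqrt(209))^2 = 225 - 209 = 16
b = sqrt(16) = 4

b = 4


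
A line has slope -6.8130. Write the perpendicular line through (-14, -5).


Perpendicular slope = -1/m1 = -1/(-6.8130) = 0.1468
b2 = y0 - m2*x0 = -5 - 14/(-6.8130) = -5 + 2.0549 = -2.9451

y = 0.1468x - 2.9451


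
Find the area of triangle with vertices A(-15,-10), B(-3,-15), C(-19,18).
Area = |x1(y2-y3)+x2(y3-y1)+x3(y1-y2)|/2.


-15*(-15-18) = 495
-3*(18+ 10) = -84
-19*(-10+ 15) = -95
sum = 316
Area = |316|/2 = 158.0000

158.0000 sq units


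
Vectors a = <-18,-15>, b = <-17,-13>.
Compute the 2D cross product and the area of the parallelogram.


cross = -18*(-13) + 15*(-17) = 234 - 255 = -21
Parallelogram area = |-21| = 21

cross = -21, parallelogram area = 21


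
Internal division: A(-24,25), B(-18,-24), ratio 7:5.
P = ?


Px = (7*(-18) + 5*(-24))/12 = -246/12 = -20.5000
Py = (7*(-24) + 5*25)/12 = -43/12 = -3.5833

P = (-20.5000, -3.5833)


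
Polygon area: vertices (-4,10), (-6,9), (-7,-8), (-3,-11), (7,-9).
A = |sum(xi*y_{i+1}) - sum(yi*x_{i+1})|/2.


sum(xi*y_{i+1}) = -4*9 - 6*(-8) - 7*(-11) - 3*(-9) + 7*10 = 186
sum(yi*x_{i+1}) = 10*(-6) + 9*(-7) - 8*(-3) - 11*7 - 9*(-4) = -140
Area = |186 + 140|/2 = 326/2 = 163.0000

163.0000 sq units


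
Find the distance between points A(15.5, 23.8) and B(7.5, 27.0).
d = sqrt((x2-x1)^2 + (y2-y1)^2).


dx = 7.5 - 15.5 = -8.0
dy = 27.0 - 23.8 = 3.2
d = sqrt(64.0 + 10.24) = sqrt(74.24) = 8.6163

8.6163


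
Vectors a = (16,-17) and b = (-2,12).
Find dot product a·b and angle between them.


a·b = 16*(-2) - 17*12 = -32 - 204 = -236
|a| = sqrt(256+289) = 23.3452
|b| = sqrt(4+144) = 12.1655
cos(theta) = -236/(sqrt(545)*sqrt(148)) = -236/sqrt(80660) = -0.830965
theta = arccos(-236/sqrt(80660)) = 146.1980 degrees

a·b = -236, theta = 146.1980 deg


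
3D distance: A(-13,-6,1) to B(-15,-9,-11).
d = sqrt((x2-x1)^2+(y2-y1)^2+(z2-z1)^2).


dx=-2, dy=-3, dz=-12
d = sqrt(4+9+144) = sqrt(157) = 12.5300

12.5300


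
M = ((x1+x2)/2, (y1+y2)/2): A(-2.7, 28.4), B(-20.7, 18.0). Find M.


Mx = (-2.7 - 20.7)/2 = -23.4/2 = -11.7000
My = (28.4 + 18.0)/2 = 46.4/2 = 23.2000

(-11.7000, 23.2000)


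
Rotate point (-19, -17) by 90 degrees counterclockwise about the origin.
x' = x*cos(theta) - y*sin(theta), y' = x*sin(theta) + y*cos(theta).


cos(90) = 0, sin(90) = 1
x' = -19*0 + 17*1 = 17
y' = -19*1 - 17*0 = -19

(17, -19)


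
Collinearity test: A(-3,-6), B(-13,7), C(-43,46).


-3*(7-46) - 13*(46+ 6) - 43*(-6-7)
= 117 - 676 + 559 = 0

Yes, collinear (determinant = 0)


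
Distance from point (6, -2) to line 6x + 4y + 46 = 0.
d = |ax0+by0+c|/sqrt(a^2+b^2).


|6*6 + 4*(-2) + 46| = |74| = 74
sqrt(36 + 16) = sqrt(52) = 7.2111
d = 74/sqrt(52) = 10.2620

10.2620


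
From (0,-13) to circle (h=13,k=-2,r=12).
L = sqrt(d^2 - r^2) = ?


d = sqrt((0-13)^2 + (-13+ 2)^2) = sqrt(169+121) = 17.0294
L = sqrt(290.0000 - 144) = sqrt(146.0000) = 12.0830

12.0830


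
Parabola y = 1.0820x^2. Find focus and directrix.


a = 1.0820
1/(4a) = 0.2311
Focus = (0, 0.2311)
Directrix: y = -0.2311

Focus = (0, 0.2311), Directrix: y = -0.2311


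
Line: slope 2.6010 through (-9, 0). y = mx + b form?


y - 0 = 2.6010(x + 9)
y = 2.6010x + 0 - 2.6010*(-9)
y = 2.6010x + 23.4090

y = 2.6010x + 23.4090


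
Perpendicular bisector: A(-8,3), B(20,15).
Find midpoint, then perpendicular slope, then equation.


Midpoint = (6, 9)
Slope of AB = dy/dx = 12/28 = 0.4286
Perp slope = -dx/dy = -28/12 = -2.3333
b = My - (perp slope)*Mx = 9 + (28*6)/12 = 9 + 14.0000 = 23.0000

y = -2.3333x + 23.0000


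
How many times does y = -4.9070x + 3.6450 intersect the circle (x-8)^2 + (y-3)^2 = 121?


Substitute y = -4.9070x + 3.6450: (x-8)^2 + (-4.9070x+3.6450-3)^2 = 121
Expand to Ax^2 + Bx + C = 0, where b-k = 0.645
A = 1+m^2 = 25.078649
B = 2(m(b-k) - h) = 2(-4.9070*0.645 - 8) = -22.33003
C = h^2 + (b-k)^2 - r^2 = 64 + 0.416025 - 121 = -56.583975
disc = B^2-4AC = 498.6302 + 5676.1986 = 6174.8288
disc > 0

2 intersection points


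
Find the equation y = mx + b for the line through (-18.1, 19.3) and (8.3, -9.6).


m = (-28.9)/(26.4) = -1.0947
b = y1 - m*x1 = 19.3 - (-28.9*(-18.1))/(26.4) = 19.3 - 19.8140 = -0.5140

y = -1.0947x - 0.5140


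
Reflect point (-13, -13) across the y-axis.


Reflection rule for y-axis: (-x, y)
(-13, -13) -> (13, -13)

(13, -13)


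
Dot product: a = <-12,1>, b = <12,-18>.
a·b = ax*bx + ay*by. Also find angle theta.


a·b = -12*12 + 1*(-18) = -144 - 18 = -162
|a| = sqrt(144+1) = 12.0416
|b| = sqrt(144+324) = 21.6333
cos(theta) = -162/(sqrt(145)*sqrt(468)) = -162/sqrt(67860) = -0.621882
theta = arccos(-162/sqrt(67860)) = 128.4537 degrees

a·b = -162, theta = 128.4537 deg


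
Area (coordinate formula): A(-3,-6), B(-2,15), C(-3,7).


-3*(15-7) = -24
-2*(7+ 6) = -26
-3*(-6-15) = 63
sum = 13
Area = |13|/2 = 6.5000

6.5000 sq units


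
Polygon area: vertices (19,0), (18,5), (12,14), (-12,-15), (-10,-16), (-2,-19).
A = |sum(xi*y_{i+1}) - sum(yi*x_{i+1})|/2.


sum(xi*y_{i+1}) = 19*5 + 18*14 + 12*(-15) - 12*(-16) - 10*(-19) - 2*0 = 549
sum(yi*x_{i+1}) = 0*18 + 5*12 + 14*(-12) - 15*(-10) - 16*(-2) - 19*19 = -287
Area = |549 + 287|/2 = 836/2 = 418.0000

418.0000 sq units


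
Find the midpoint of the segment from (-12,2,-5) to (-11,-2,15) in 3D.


Mx = (-12- 11)/2 = -11.5000
My = (2- 2)/2 = 0
Mz = (-5+15)/2 = 5.0000

M = (-11.5000, 0, 5.0000)


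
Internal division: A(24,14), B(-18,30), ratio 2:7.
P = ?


Px = (2*(-18) + 7*24)/9 = 132/9 = 14.6667
Py = (2*30 + 7*14)/9 = 158/9 = 17.5556

P = (14.6667, 17.5556)


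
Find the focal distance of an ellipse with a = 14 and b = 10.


c^2 = 14^2 - 10^2 = 196 - 100 = 96
c = sqrt(96) = 9.7980

c = 9.7980


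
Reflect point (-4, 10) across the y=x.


Reflection rule for y=x: (y, x)
(-4, 10) -> (10, -4)

(10, -4)


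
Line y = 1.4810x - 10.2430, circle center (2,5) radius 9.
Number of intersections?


Substitute y = 1.4810x - 10.2430: (x-2)^2 + (1.4810x- 10.2430-5)^2 = 81
Expand to Ax^2 + Bx + C = 0, where b-k = -15.243
A = 1+m^2 = 3.193361
B = 2(m(b-k) - h) = 2(1.4810*(-15.243) - 2) = -49.149766
C = h^2 + (b-k)^2 - r^2 = 4 + 232.349049 - 81 = 155.349049
disc = B^2-4AC = 2415.6995 - 1984.3424 = 431.3571
disc > 0

2 intersection points


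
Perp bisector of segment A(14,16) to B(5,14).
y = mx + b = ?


Midpoint = (9.5, 15)
Slope of AB = dy/dx = -2/(-9) = 0.2222
Perp slope = -dx/dy = -9/2 = -4.5000
b = My - (perp slope)*Mx = 15 + (-9*9.5)/(-2) = 15 + 42.7500 = 57.7500

y = -4.5000x + 57.7500


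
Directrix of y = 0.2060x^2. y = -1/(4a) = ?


a = 0.2060
1/(4a) = 1.2136
directrix: y = -1.2136 = -1.2136

y = -1.2136


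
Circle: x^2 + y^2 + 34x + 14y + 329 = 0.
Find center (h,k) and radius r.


h = -D/2 = -34/2 = -17
k = -E/2 = -14/2 = -7
r^2 = h^2 + k^2 - F = 289 + 49 - 329 = 9
r = 3

Center (-17, -7), radius = 3


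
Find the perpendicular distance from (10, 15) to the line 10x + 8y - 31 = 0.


|10*10 + 8*15 - 31| = |189| = 189
sqrt(100 + 64) = sqrt(164) = 12.8062
d = 189/sqrt(164) = 14.7584

14.7584


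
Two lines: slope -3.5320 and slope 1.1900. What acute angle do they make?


m1-m2 = -4.722
1+m1*m2 = -3.20308
tan(theta) = |-4.722/(-3.20308)| = 1.474206
theta = arctan(|-4.722/(-3.20308)|) = 55.8497 degrees (acute angle)

55.8497 degrees


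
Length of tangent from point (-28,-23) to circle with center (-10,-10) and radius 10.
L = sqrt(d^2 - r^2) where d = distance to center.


d = sqrt((-28+ 10)^2 + (-23+ 10)^2) = sqrt(324+169) = 22.2036
L = sqrt(493.0000 - 100) = sqrt(393.0000) = 19.8242

19.8242


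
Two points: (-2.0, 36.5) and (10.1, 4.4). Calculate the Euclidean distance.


dx = 10.1 + 2.0 = 12.1
dy = 4.4 - 36.5 = -32.1
d = sqrt(146.41 + 1030.41) = sqrt(1176.82) = 34.3048

34.3048


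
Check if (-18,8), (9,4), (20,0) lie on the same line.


-18*(4-0) + 9*(0-8) + 20*(8-4)
= -72 - 72 + 80 = -64

No, not collinear (determinant = -64)


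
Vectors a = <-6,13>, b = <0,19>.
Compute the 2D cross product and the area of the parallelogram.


cross = -6*19 - 13*0 = -114 - 0 = -114
Parallelogram area = |-114| = 114

cross = -114, parallelogram area = 114


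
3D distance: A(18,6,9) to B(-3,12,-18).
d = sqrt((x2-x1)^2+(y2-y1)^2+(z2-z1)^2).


dx=-21, dy=6, dz=-27
d = sqrt(441+36+729) = sqrt(1206) = 34.7275

34.7275


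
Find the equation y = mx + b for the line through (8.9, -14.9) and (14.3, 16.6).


m = (31.5)/(5.4) = 5.8333
b = y1 - m*x1 = -14.9 - (31.5*8.9)/(5.4) = -14.9 - 51.9167 = -66.8167

y = 5.8333x - 66.8167


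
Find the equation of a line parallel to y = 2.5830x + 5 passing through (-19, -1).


Parallel lines have equal slopes.
m2 = 2.5830
b2 = -1 - 2.5830*(-19) = 48.0770

y = 2.5830x + 48.0770


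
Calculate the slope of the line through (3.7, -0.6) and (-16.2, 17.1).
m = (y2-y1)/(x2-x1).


dy = 17.1 + 0.6 = 17.7
dx = -16.2 - 3.7 = -19.9
m = 17.7/(-19.9) = -0.8894

m = -0.8894


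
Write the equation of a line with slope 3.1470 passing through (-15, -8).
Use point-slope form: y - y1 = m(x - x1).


y + 8 = 3.1470(x + 15)
y = 3.1470x - 8 - 3.1470*(-15)
y = 3.1470x + 39.2050

y = 3.1470x + 39.2050


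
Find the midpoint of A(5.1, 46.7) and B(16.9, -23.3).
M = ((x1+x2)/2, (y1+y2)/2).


Mx = (5.1 + 16.9)/2 = 22.0/2 = 11.0000
My = (46.7 - 23.3)/2 = 23.4/2 = 11.7000

(11.0000, 11.7000)


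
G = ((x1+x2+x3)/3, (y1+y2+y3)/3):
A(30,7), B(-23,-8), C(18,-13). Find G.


Gx = (30- 23+18)/3 = 25/3 = 8.3333
Gy = (7- 8- 13)/3 = -14/3 = -4.6667

G = (8.3333, -4.6667)


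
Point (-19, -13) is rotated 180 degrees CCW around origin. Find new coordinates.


cos(180) = -1, sin(180) = 0
x' = -19*(-1) + 13*0 = 19
y' = -19*0 - 13*(-1) = 13

(19, 13)


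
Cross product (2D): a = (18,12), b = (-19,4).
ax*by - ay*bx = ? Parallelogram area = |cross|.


cross = 18*4 - 12*(-19) = 72 + 228 = 300
Parallelogram area = |300| = 300

cross = 300, parallelogram area = 300


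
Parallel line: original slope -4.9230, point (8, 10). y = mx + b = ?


Parallel lines have equal slopes.
m2 = -4.9230
b2 = 10 + 4.9230*8 = 49.3840

y = -4.9230x + 49.3840


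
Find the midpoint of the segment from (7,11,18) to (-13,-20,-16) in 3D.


Mx = (7- 13)/2 = -3.0000
My = (11- 20)/2 = -4.5000
Mz = (18- 16)/2 = 1.0000

M = (-3.0000, -4.5000, 1.0000)


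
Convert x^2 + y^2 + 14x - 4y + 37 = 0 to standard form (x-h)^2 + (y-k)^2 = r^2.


h = -D/2 = -14/2 = -7
k = -E/2 = 4/2 = 2
r^2 = h^2 + k^2 - F = 49 + 4 - 37 = 16
r = 4

Center (-7, 2), radius = 4


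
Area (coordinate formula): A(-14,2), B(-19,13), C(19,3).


-14*(13-3) = -140
-19*(3-2) = -19
19*(2-13) = -209
sum = -368
Area = |-368|/2 = 184.0000

184.0000 sq units


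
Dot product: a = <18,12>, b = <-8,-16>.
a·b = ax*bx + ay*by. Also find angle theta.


a·b = 18*(-8) + 12*(-16) = -144 - 192 = -336
|a| = sqrt(324+144) = 21.6333
|b| = sqrt(64+256) = 17.8885
cos(theta) = -336/(sqrt(468)*sqrt(320)) = -336/sqrt(149760) = -0.868243
theta = arccos(-336/sqrt(149760)) = 150.2551 degrees

a·b = -336, theta = 150.2551 deg


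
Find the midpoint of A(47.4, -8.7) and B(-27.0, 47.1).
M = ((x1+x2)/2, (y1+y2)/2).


Mx = (47.4 - 27.0)/2 = 20.4/2 = 10.2000
My = (-8.7 + 47.1)/2 = 38.4/2 = 19.2000

(10.2000, 19.2000)


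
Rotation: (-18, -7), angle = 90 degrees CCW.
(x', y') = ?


cos(90) = 0, sin(90) = 1
x' = -18*0 + 7*1 = 7
y' = -18*1 - 7*0 = -18

(7, -18)


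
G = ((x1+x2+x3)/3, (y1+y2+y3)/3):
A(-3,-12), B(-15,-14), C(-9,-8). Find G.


Gx = (-3- 15- 9)/3 = -27/3 = -9.0000
Gy = (-12- 14- 8)/3 = -34/3 = -11.3333

G = (-9.0000, -11.3333)


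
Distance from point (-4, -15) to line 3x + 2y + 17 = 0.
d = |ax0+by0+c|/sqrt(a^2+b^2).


|3*(-4) + 2*(-15) + 17| = |-25| = 25
sqrt(9 + 4) = sqrt(13) = 3.6056
d = 25/sqrt(13) = 6.9338

6.9338


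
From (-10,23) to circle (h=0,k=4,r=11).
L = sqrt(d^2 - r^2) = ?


d = sqrt((-10-0)^2 + (23-4)^2) = sqrt(100+361) = 21.4709
L = sqrt(461.0000 - 121) = sqrt(340.0000) = 18.4391

18.4391


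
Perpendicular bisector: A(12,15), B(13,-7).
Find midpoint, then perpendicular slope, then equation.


Midpoint = (12.5, 4)
Slope of AB = dy/dx = -22/1 = -22.0000
Perp slope = -dx/dy = 1/22 = 0.0455
b = My - (perp slope)*Mx = 4 + (1*12.5)/(-22) = 4 - 0.5682 = 3.4318

y = 0.0455x + 3.4318


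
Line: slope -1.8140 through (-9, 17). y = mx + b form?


y - 17 = -1.8140(x + 9)
y = -1.8140x + 17 + 1.8140*(-9)
y = -1.8140x + 0.6740

y = -1.8140x + 0.6740


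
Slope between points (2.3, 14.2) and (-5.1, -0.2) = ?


dy = -0.2 - 14.2 = -14.4
dx = -5.1 - 2.3 = -7.4
m = -14.4/(-7.4) = 1.9459

m = 1.9459


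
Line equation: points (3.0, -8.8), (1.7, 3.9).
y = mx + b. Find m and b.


m = (12.7)/(-1.3) = -9.7692
b = y1 - m*x1 = -8.8 - (12.7*3.0)/(-1.3) = -8.8 + 29.3077 = 20.5077

y = -9.7692x + 20.5077


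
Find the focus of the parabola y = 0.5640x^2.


a = 0.5640
4a = 2.2560
focus = (0, 1/2.2560) = (0, 0.4433)

Focus = (0, 0.4433)


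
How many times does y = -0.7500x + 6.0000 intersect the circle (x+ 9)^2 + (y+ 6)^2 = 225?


Substitute y = -0.7500x + 6.0000: (x+ 9)^2 + (-0.7500x+6.0000+ 6)^2 = 225
Expand to Ax^2 + Bx + C = 0, where b-k = 12
A = 1+m^2 = 1.5625
B = 2(m(b-k) - h) = 2(-0.7500*12 + 9) = 0
C = h^2 + (b-k)^2 - r^2 = 81 + 144 - 225 = 0
disc = B^2-4AC = 0 - 0 = 0
disc = 0

1 intersection point (tangent)
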